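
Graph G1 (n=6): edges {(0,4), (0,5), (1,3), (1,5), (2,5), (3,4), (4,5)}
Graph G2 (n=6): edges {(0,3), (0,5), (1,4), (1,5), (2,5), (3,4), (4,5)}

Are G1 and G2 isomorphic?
Yes, isomorphic

The graphs are isomorphic.
One valid mapping φ: V(G1) → V(G2): 0→1, 1→0, 2→2, 3→3, 4→4, 5→5

Verify φ preserves adjacency — for each edge of G1, its image is an edge of G2:
  (0,4) → (φ(0),φ(4)) = (1,4) ∈ E(G2) ✓
  (0,5) → (φ(0),φ(5)) = (1,5) ∈ E(G2) ✓
  (1,3) → (φ(1),φ(3)) = (0,3) ∈ E(G2) ✓
  (1,5) → (φ(1),φ(5)) = (0,5) ∈ E(G2) ✓
  (2,5) → (φ(2),φ(5)) = (2,5) ∈ E(G2) ✓
  (3,4) → (φ(3),φ(4)) = (3,4) ∈ E(G2) ✓
  (4,5) → (φ(4),φ(5)) = (4,5) ∈ E(G2) ✓
All 7 edges of G1 map to edges of G2, and |E(G1)| = |E(G2)| = 7, so φ is a bijection on edges as well as vertices. Hence G1 ≅ G2.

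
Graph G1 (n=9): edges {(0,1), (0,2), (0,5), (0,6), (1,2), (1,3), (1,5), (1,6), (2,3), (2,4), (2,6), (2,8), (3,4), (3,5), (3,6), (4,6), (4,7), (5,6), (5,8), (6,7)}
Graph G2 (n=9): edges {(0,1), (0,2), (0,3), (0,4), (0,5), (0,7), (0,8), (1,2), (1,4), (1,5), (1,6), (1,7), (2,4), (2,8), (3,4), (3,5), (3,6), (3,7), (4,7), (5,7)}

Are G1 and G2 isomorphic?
Yes, isomorphic

The graphs are isomorphic.
One valid mapping φ: V(G1) → V(G2): 0→5, 1→7, 2→1, 3→4, 4→2, 5→3, 6→0, 7→8, 8→6

Verify φ preserves adjacency — for each edge of G1, its image is an edge of G2:
  (0,1) → (φ(0),φ(1)) = (5,7) ∈ E(G2) ✓
  (0,2) → (φ(0),φ(2)) = (1,5) ∈ E(G2) ✓
  (0,5) → (φ(0),φ(5)) = (3,5) ∈ E(G2) ✓
  (0,6) → (φ(0),φ(6)) = (0,5) ∈ E(G2) ✓
  (1,2) → (φ(1),φ(2)) = (1,7) ∈ E(G2) ✓
  (1,3) → (φ(1),φ(3)) = (4,7) ∈ E(G2) ✓
  (1,5) → (φ(1),φ(5)) = (3,7) ∈ E(G2) ✓
  (1,6) → (φ(1),φ(6)) = (0,7) ∈ E(G2) ✓
  (2,3) → (φ(2),φ(3)) = (1,4) ∈ E(G2) ✓
  (2,4) → (φ(2),φ(4)) = (1,2) ∈ E(G2) ✓
  (2,6) → (φ(2),φ(6)) = (0,1) ∈ E(G2) ✓
  (2,8) → (φ(2),φ(8)) = (1,6) ∈ E(G2) ✓
  (3,4) → (φ(3),φ(4)) = (2,4) ∈ E(G2) ✓
  (3,5) → (φ(3),φ(5)) = (3,4) ∈ E(G2) ✓
  (3,6) → (φ(3),φ(6)) = (0,4) ∈ E(G2) ✓
  (4,6) → (φ(4),φ(6)) = (0,2) ∈ E(G2) ✓
  (4,7) → (φ(4),φ(7)) = (2,8) ∈ E(G2) ✓
  (5,6) → (φ(5),φ(6)) = (0,3) ∈ E(G2) ✓
  (5,8) → (φ(5),φ(8)) = (3,6) ∈ E(G2) ✓
  (6,7) → (φ(6),φ(7)) = (0,8) ∈ E(G2) ✓
All 20 edges of G1 map to edges of G2, and |E(G1)| = |E(G2)| = 20, so φ is a bijection on edges as well as vertices. Hence G1 ≅ G2.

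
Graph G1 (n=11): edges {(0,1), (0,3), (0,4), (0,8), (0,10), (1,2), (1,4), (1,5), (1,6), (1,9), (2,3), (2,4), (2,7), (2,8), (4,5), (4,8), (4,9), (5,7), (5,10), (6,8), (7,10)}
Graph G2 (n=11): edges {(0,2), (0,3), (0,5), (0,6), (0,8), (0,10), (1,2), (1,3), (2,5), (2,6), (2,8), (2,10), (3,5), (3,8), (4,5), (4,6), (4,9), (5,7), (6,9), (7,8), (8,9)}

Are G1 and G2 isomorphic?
Yes, isomorphic

The graphs are isomorphic.
One valid mapping φ: V(G1) → V(G2): 0→5, 1→2, 2→8, 3→7, 4→0, 5→6, 6→1, 7→9, 8→3, 9→10, 10→4

Verify φ preserves adjacency — for each edge of G1, its image is an edge of G2:
  (0,1) → (φ(0),φ(1)) = (2,5) ∈ E(G2) ✓
  (0,3) → (φ(0),φ(3)) = (5,7) ∈ E(G2) ✓
  (0,4) → (φ(0),φ(4)) = (0,5) ∈ E(G2) ✓
  (0,8) → (φ(0),φ(8)) = (3,5) ∈ E(G2) ✓
  (0,10) → (φ(0),φ(10)) = (4,5) ∈ E(G2) ✓
  (1,2) → (φ(1),φ(2)) = (2,8) ∈ E(G2) ✓
  (1,4) → (φ(1),φ(4)) = (0,2) ∈ E(G2) ✓
  (1,5) → (φ(1),φ(5)) = (2,6) ∈ E(G2) ✓
  (1,6) → (φ(1),φ(6)) = (1,2) ∈ E(G2) ✓
  (1,9) → (φ(1),φ(9)) = (2,10) ∈ E(G2) ✓
  (2,3) → (φ(2),φ(3)) = (7,8) ∈ E(G2) ✓
  (2,4) → (φ(2),φ(4)) = (0,8) ∈ E(G2) ✓
  (2,7) → (φ(2),φ(7)) = (8,9) ∈ E(G2) ✓
  (2,8) → (φ(2),φ(8)) = (3,8) ∈ E(G2) ✓
  (4,5) → (φ(4),φ(5)) = (0,6) ∈ E(G2) ✓
  (4,8) → (φ(4),φ(8)) = (0,3) ∈ E(G2) ✓
  (4,9) → (φ(4),φ(9)) = (0,10) ∈ E(G2) ✓
  (5,7) → (φ(5),φ(7)) = (6,9) ∈ E(G2) ✓
  (5,10) → (φ(5),φ(10)) = (4,6) ∈ E(G2) ✓
  (6,8) → (φ(6),φ(8)) = (1,3) ∈ E(G2) ✓
  (7,10) → (φ(7),φ(10)) = (4,9) ∈ E(G2) ✓
All 21 edges of G1 map to edges of G2, and |E(G1)| = |E(G2)| = 21, so φ is a bijection on edges as well as vertices. Hence G1 ≅ G2.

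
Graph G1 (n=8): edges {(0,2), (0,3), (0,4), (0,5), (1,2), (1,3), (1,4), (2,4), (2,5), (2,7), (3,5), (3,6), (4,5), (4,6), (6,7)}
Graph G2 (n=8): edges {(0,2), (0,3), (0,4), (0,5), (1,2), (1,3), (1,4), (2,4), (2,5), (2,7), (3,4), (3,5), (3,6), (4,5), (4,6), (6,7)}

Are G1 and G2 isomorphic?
No, not isomorphic

The graphs are NOT isomorphic.

Counting edges: G1 has 15 edge(s); G2 has 16 edge(s).
Edge count is an isomorphism invariant (a bijection on vertices induces a bijection on edges), so differing edge counts rule out isomorphism.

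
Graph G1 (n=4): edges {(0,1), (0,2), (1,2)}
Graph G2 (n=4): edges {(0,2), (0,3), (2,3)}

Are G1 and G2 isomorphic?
Yes, isomorphic

The graphs are isomorphic.
One valid mapping φ: V(G1) → V(G2): 0→2, 1→3, 2→0, 3→1

Verify φ preserves adjacency — for each edge of G1, its image is an edge of G2:
  (0,1) → (φ(0),φ(1)) = (2,3) ∈ E(G2) ✓
  (0,2) → (φ(0),φ(2)) = (0,2) ∈ E(G2) ✓
  (1,2) → (φ(1),φ(2)) = (0,3) ∈ E(G2) ✓
All 3 edges of G1 map to edges of G2, and |E(G1)| = |E(G2)| = 3, so φ is a bijection on edges as well as vertices. Hence G1 ≅ G2.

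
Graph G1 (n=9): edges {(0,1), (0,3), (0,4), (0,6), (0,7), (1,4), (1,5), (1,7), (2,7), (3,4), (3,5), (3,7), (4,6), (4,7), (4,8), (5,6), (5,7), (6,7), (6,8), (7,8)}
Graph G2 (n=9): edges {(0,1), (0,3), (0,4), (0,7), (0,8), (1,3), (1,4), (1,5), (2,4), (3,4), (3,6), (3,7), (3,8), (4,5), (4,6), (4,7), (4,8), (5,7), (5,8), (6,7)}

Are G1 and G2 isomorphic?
Yes, isomorphic

The graphs are isomorphic.
One valid mapping φ: V(G1) → V(G2): 0→0, 1→8, 2→2, 3→1, 4→3, 5→5, 6→7, 7→4, 8→6

Verify φ preserves adjacency — for each edge of G1, its image is an edge of G2:
  (0,1) → (φ(0),φ(1)) = (0,8) ∈ E(G2) ✓
  (0,3) → (φ(0),φ(3)) = (0,1) ∈ E(G2) ✓
  (0,4) → (φ(0),φ(4)) = (0,3) ∈ E(G2) ✓
  (0,6) → (φ(0),φ(6)) = (0,7) ∈ E(G2) ✓
  (0,7) → (φ(0),φ(7)) = (0,4) ∈ E(G2) ✓
  (1,4) → (φ(1),φ(4)) = (3,8) ∈ E(G2) ✓
  (1,5) → (φ(1),φ(5)) = (5,8) ∈ E(G2) ✓
  (1,7) → (φ(1),φ(7)) = (4,8) ∈ E(G2) ✓
  (2,7) → (φ(2),φ(7)) = (2,4) ∈ E(G2) ✓
  (3,4) → (φ(3),φ(4)) = (1,3) ∈ E(G2) ✓
  (3,5) → (φ(3),φ(5)) = (1,5) ∈ E(G2) ✓
  (3,7) → (φ(3),φ(7)) = (1,4) ∈ E(G2) ✓
  (4,6) → (φ(4),φ(6)) = (3,7) ∈ E(G2) ✓
  (4,7) → (φ(4),φ(7)) = (3,4) ∈ E(G2) ✓
  (4,8) → (φ(4),φ(8)) = (3,6) ∈ E(G2) ✓
  (5,6) → (φ(5),φ(6)) = (5,7) ∈ E(G2) ✓
  (5,7) → (φ(5),φ(7)) = (4,5) ∈ E(G2) ✓
  (6,7) → (φ(6),φ(7)) = (4,7) ∈ E(G2) ✓
  (6,8) → (φ(6),φ(8)) = (6,7) ∈ E(G2) ✓
  (7,8) → (φ(7),φ(8)) = (4,6) ∈ E(G2) ✓
All 20 edges of G1 map to edges of G2, and |E(G1)| = |E(G2)| = 20, so φ is a bijection on edges as well as vertices. Hence G1 ≅ G2.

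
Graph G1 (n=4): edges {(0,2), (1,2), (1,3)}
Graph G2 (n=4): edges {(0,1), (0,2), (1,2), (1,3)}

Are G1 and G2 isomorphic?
No, not isomorphic

The graphs are NOT isomorphic.

Counting edges: G1 has 3 edge(s); G2 has 4 edge(s).
Edge count is an isomorphism invariant (a bijection on vertices induces a bijection on edges), so differing edge counts rule out isomorphism.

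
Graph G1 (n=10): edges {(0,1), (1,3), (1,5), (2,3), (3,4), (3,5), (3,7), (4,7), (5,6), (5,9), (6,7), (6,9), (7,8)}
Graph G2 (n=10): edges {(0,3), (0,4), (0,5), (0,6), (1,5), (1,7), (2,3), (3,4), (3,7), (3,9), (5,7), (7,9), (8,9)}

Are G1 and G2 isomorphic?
Yes, isomorphic

The graphs are isomorphic.
One valid mapping φ: V(G1) → V(G2): 0→8, 1→9, 2→2, 3→3, 4→4, 5→7, 6→5, 7→0, 8→6, 9→1

Verify φ preserves adjacency — for each edge of G1, its image is an edge of G2:
  (0,1) → (φ(0),φ(1)) = (8,9) ∈ E(G2) ✓
  (1,3) → (φ(1),φ(3)) = (3,9) ∈ E(G2) ✓
  (1,5) → (φ(1),φ(5)) = (7,9) ∈ E(G2) ✓
  (2,3) → (φ(2),φ(3)) = (2,3) ∈ E(G2) ✓
  (3,4) → (φ(3),φ(4)) = (3,4) ∈ E(G2) ✓
  (3,5) → (φ(3),φ(5)) = (3,7) ∈ E(G2) ✓
  (3,7) → (φ(3),φ(7)) = (0,3) ∈ E(G2) ✓
  (4,7) → (φ(4),φ(7)) = (0,4) ∈ E(G2) ✓
  (5,6) → (φ(5),φ(6)) = (5,7) ∈ E(G2) ✓
  (5,9) → (φ(5),φ(9)) = (1,7) ∈ E(G2) ✓
  (6,7) → (φ(6),φ(7)) = (0,5) ∈ E(G2) ✓
  (6,9) → (φ(6),φ(9)) = (1,5) ∈ E(G2) ✓
  (7,8) → (φ(7),φ(8)) = (0,6) ∈ E(G2) ✓
All 13 edges of G1 map to edges of G2, and |E(G1)| = |E(G2)| = 13, so φ is a bijection on edges as well as vertices. Hence G1 ≅ G2.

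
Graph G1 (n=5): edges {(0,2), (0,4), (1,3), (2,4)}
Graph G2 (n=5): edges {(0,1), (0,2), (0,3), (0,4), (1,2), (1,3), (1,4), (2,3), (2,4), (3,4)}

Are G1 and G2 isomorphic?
No, not isomorphic

The graphs are NOT isomorphic.

Degrees in G1: deg(0)=2, deg(1)=1, deg(2)=2, deg(3)=1, deg(4)=2.
Sorted degree sequence of G1: [2, 2, 2, 1, 1].
Degrees in G2: deg(0)=4, deg(1)=4, deg(2)=4, deg(3)=4, deg(4)=4.
Sorted degree sequence of G2: [4, 4, 4, 4, 4].
The (sorted) degree sequence is an isomorphism invariant, so since G1 and G2 have different degree sequences they cannot be isomorphic.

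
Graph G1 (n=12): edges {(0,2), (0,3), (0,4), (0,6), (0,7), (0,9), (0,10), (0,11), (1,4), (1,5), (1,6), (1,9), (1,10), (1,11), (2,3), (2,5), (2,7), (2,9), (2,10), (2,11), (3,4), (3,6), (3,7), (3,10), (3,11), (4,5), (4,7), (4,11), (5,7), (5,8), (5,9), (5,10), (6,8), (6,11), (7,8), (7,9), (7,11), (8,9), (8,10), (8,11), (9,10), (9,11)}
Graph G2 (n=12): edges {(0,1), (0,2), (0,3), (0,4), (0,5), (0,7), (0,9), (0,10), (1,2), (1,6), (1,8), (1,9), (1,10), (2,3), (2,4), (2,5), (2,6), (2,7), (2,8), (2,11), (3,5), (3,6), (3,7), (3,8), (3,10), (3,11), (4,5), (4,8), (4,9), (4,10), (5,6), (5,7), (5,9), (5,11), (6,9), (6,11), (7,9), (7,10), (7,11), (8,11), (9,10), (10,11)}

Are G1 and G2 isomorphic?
Yes, isomorphic

The graphs are isomorphic.
One valid mapping φ: V(G1) → V(G2): 0→3, 1→1, 2→7, 3→11, 4→6, 5→9, 6→8, 7→5, 8→4, 9→0, 10→10, 11→2

Verify φ preserves adjacency — for each edge of G1, its image is an edge of G2:
  (0,2) → (φ(0),φ(2)) = (3,7) ∈ E(G2) ✓
  (0,3) → (φ(0),φ(3)) = (3,11) ∈ E(G2) ✓
  (0,4) → (φ(0),φ(4)) = (3,6) ∈ E(G2) ✓
  (0,6) → (φ(0),φ(6)) = (3,8) ∈ E(G2) ✓
  (0,7) → (φ(0),φ(7)) = (3,5) ∈ E(G2) ✓
  (0,9) → (φ(0),φ(9)) = (0,3) ∈ E(G2) ✓
  (0,10) → (φ(0),φ(10)) = (3,10) ∈ E(G2) ✓
  (0,11) → (φ(0),φ(11)) = (2,3) ∈ E(G2) ✓
  (1,4) → (φ(1),φ(4)) = (1,6) ∈ E(G2) ✓
  (1,5) → (φ(1),φ(5)) = (1,9) ∈ E(G2) ✓
  (1,6) → (φ(1),φ(6)) = (1,8) ∈ E(G2) ✓
  (1,9) → (φ(1),φ(9)) = (0,1) ∈ E(G2) ✓
  (1,10) → (φ(1),φ(10)) = (1,10) ∈ E(G2) ✓
  (1,11) → (φ(1),φ(11)) = (1,2) ∈ E(G2) ✓
  (2,3) → (φ(2),φ(3)) = (7,11) ∈ E(G2) ✓
  (2,5) → (φ(2),φ(5)) = (7,9) ∈ E(G2) ✓
  (2,7) → (φ(2),φ(7)) = (5,7) ∈ E(G2) ✓
  (2,9) → (φ(2),φ(9)) = (0,7) ∈ E(G2) ✓
  (2,10) → (φ(2),φ(10)) = (7,10) ∈ E(G2) ✓
  (2,11) → (φ(2),φ(11)) = (2,7) ∈ E(G2) ✓
  (3,4) → (φ(3),φ(4)) = (6,11) ∈ E(G2) ✓
  (3,6) → (φ(3),φ(6)) = (8,11) ∈ E(G2) ✓
  (3,7) → (φ(3),φ(7)) = (5,11) ∈ E(G2) ✓
  (3,10) → (φ(3),φ(10)) = (10,11) ∈ E(G2) ✓
  (3,11) → (φ(3),φ(11)) = (2,11) ∈ E(G2) ✓
  (4,5) → (φ(4),φ(5)) = (6,9) ∈ E(G2) ✓
  (4,7) → (φ(4),φ(7)) = (5,6) ∈ E(G2) ✓
  (4,11) → (φ(4),φ(11)) = (2,6) ∈ E(G2) ✓
  (5,7) → (φ(5),φ(7)) = (5,9) ∈ E(G2) ✓
  (5,8) → (φ(5),φ(8)) = (4,9) ∈ E(G2) ✓
  (5,9) → (φ(5),φ(9)) = (0,9) ∈ E(G2) ✓
  (5,10) → (φ(5),φ(10)) = (9,10) ∈ E(G2) ✓
  (6,8) → (φ(6),φ(8)) = (4,8) ∈ E(G2) ✓
  (6,11) → (φ(6),φ(11)) = (2,8) ∈ E(G2) ✓
  (7,8) → (φ(7),φ(8)) = (4,5) ∈ E(G2) ✓
  (7,9) → (φ(7),φ(9)) = (0,5) ∈ E(G2) ✓
  (7,11) → (φ(7),φ(11)) = (2,5) ∈ E(G2) ✓
  (8,9) → (φ(8),φ(9)) = (0,4) ∈ E(G2) ✓
  (8,10) → (φ(8),φ(10)) = (4,10) ∈ E(G2) ✓
  (8,11) → (φ(8),φ(11)) = (2,4) ∈ E(G2) ✓
  (9,10) → (φ(9),φ(10)) = (0,10) ∈ E(G2) ✓
  (9,11) → (φ(9),φ(11)) = (0,2) ∈ E(G2) ✓
All 42 edges of G1 map to edges of G2, and |E(G1)| = |E(G2)| = 42, so φ is a bijection on edges as well as vertices. Hence G1 ≅ G2.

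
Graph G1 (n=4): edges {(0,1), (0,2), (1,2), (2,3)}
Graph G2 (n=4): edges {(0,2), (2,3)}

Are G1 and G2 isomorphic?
No, not isomorphic

The graphs are NOT isomorphic.

Counting edges: G1 has 4 edge(s); G2 has 2 edge(s).
Edge count is an isomorphism invariant (a bijection on vertices induces a bijection on edges), so differing edge counts rule out isomorphism.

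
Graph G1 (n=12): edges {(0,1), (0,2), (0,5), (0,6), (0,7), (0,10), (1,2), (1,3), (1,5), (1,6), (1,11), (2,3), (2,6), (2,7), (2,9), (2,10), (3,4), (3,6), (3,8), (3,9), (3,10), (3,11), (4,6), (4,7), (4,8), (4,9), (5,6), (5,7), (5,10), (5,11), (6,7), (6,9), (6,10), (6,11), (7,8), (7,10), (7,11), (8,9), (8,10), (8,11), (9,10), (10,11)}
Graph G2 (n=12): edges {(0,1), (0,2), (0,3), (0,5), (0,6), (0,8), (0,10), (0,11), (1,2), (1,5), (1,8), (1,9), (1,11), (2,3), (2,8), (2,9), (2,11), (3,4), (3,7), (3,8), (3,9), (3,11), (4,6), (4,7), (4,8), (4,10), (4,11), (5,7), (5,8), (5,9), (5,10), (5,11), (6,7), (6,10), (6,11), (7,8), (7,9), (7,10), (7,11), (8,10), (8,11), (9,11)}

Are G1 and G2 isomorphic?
Yes, isomorphic

The graphs are isomorphic.
One valid mapping φ: V(G1) → V(G2): 0→2, 1→9, 2→3, 3→7, 4→6, 5→1, 6→11, 7→0, 8→10, 9→4, 10→8, 11→5

Verify φ preserves adjacency — for each edge of G1, its image is an edge of G2:
  (0,1) → (φ(0),φ(1)) = (2,9) ∈ E(G2) ✓
  (0,2) → (φ(0),φ(2)) = (2,3) ∈ E(G2) ✓
  (0,5) → (φ(0),φ(5)) = (1,2) ∈ E(G2) ✓
  (0,6) → (φ(0),φ(6)) = (2,11) ∈ E(G2) ✓
  (0,7) → (φ(0),φ(7)) = (0,2) ∈ E(G2) ✓
  (0,10) → (φ(0),φ(10)) = (2,8) ∈ E(G2) ✓
  (1,2) → (φ(1),φ(2)) = (3,9) ∈ E(G2) ✓
  (1,3) → (φ(1),φ(3)) = (7,9) ∈ E(G2) ✓
  (1,5) → (φ(1),φ(5)) = (1,9) ∈ E(G2) ✓
  (1,6) → (φ(1),φ(6)) = (9,11) ∈ E(G2) ✓
  (1,11) → (φ(1),φ(11)) = (5,9) ∈ E(G2) ✓
  (2,3) → (φ(2),φ(3)) = (3,7) ∈ E(G2) ✓
  (2,6) → (φ(2),φ(6)) = (3,11) ∈ E(G2) ✓
  (2,7) → (φ(2),φ(7)) = (0,3) ∈ E(G2) ✓
  (2,9) → (φ(2),φ(9)) = (3,4) ∈ E(G2) ✓
  (2,10) → (φ(2),φ(10)) = (3,8) ∈ E(G2) ✓
  (3,4) → (φ(3),φ(4)) = (6,7) ∈ E(G2) ✓
  (3,6) → (φ(3),φ(6)) = (7,11) ∈ E(G2) ✓
  (3,8) → (φ(3),φ(8)) = (7,10) ∈ E(G2) ✓
  (3,9) → (φ(3),φ(9)) = (4,7) ∈ E(G2) ✓
  (3,10) → (φ(3),φ(10)) = (7,8) ∈ E(G2) ✓
  (3,11) → (φ(3),φ(11)) = (5,7) ∈ E(G2) ✓
  (4,6) → (φ(4),φ(6)) = (6,11) ∈ E(G2) ✓
  (4,7) → (φ(4),φ(7)) = (0,6) ∈ E(G2) ✓
  (4,8) → (φ(4),φ(8)) = (6,10) ∈ E(G2) ✓
  (4,9) → (φ(4),φ(9)) = (4,6) ∈ E(G2) ✓
  (5,6) → (φ(5),φ(6)) = (1,11) ∈ E(G2) ✓
  (5,7) → (φ(5),φ(7)) = (0,1) ∈ E(G2) ✓
  (5,10) → (φ(5),φ(10)) = (1,8) ∈ E(G2) ✓
  (5,11) → (φ(5),φ(11)) = (1,5) ∈ E(G2) ✓
  (6,7) → (φ(6),φ(7)) = (0,11) ∈ E(G2) ✓
  (6,9) → (φ(6),φ(9)) = (4,11) ∈ E(G2) ✓
  (6,10) → (φ(6),φ(10)) = (8,11) ∈ E(G2) ✓
  (6,11) → (φ(6),φ(11)) = (5,11) ∈ E(G2) ✓
  (7,8) → (φ(7),φ(8)) = (0,10) ∈ E(G2) ✓
  (7,10) → (φ(7),φ(10)) = (0,8) ∈ E(G2) ✓
  (7,11) → (φ(7),φ(11)) = (0,5) ∈ E(G2) ✓
  (8,9) → (φ(8),φ(9)) = (4,10) ∈ E(G2) ✓
  (8,10) → (φ(8),φ(10)) = (8,10) ∈ E(G2) ✓
  (8,11) → (φ(8),φ(11)) = (5,10) ∈ E(G2) ✓
  (9,10) → (φ(9),φ(10)) = (4,8) ∈ E(G2) ✓
  (10,11) → (φ(10),φ(11)) = (5,8) ∈ E(G2) ✓
All 42 edges of G1 map to edges of G2, and |E(G1)| = |E(G2)| = 42, so φ is a bijection on edges as well as vertices. Hence G1 ≅ G2.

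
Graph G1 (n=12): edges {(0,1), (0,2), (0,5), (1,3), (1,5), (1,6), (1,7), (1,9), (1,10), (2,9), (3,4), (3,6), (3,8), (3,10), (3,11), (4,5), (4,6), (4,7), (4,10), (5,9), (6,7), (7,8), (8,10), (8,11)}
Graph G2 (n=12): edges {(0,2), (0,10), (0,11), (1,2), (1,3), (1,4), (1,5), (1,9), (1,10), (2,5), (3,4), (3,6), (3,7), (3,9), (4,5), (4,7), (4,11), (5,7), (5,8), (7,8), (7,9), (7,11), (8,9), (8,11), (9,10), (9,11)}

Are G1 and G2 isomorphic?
No, not isomorphic

The graphs are NOT isomorphic.

Degrees in G1: deg(0)=3, deg(1)=7, deg(2)=2, deg(3)=6, deg(4)=5, deg(5)=4, deg(6)=4, deg(7)=4, deg(8)=4, deg(9)=3, deg(10)=4, deg(11)=2.
Sorted degree sequence of G1: [7, 6, 5, 4, 4, 4, 4, 4, 3, 3, 2, 2].
Degrees in G2: deg(0)=3, deg(1)=6, deg(2)=3, deg(3)=5, deg(4)=5, deg(5)=5, deg(6)=1, deg(7)=6, deg(8)=4, deg(9)=6, deg(10)=3, deg(11)=5.
Sorted degree sequence of G2: [6, 6, 6, 5, 5, 5, 5, 4, 3, 3, 3, 1].
The (sorted) degree sequence is an isomorphism invariant, so since G1 and G2 have different degree sequences they cannot be isomorphic.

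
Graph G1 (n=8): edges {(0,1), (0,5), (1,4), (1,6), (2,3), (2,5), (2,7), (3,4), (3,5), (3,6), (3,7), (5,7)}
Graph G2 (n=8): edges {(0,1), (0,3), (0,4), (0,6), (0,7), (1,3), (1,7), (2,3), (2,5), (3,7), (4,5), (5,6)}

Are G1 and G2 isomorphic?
Yes, isomorphic

The graphs are isomorphic.
One valid mapping φ: V(G1) → V(G2): 0→2, 1→5, 2→1, 3→0, 4→4, 5→3, 6→6, 7→7

Verify φ preserves adjacency — for each edge of G1, its image is an edge of G2:
  (0,1) → (φ(0),φ(1)) = (2,5) ∈ E(G2) ✓
  (0,5) → (φ(0),φ(5)) = (2,3) ∈ E(G2) ✓
  (1,4) → (φ(1),φ(4)) = (4,5) ∈ E(G2) ✓
  (1,6) → (φ(1),φ(6)) = (5,6) ∈ E(G2) ✓
  (2,3) → (φ(2),φ(3)) = (0,1) ∈ E(G2) ✓
  (2,5) → (φ(2),φ(5)) = (1,3) ∈ E(G2) ✓
  (2,7) → (φ(2),φ(7)) = (1,7) ∈ E(G2) ✓
  (3,4) → (φ(3),φ(4)) = (0,4) ∈ E(G2) ✓
  (3,5) → (φ(3),φ(5)) = (0,3) ∈ E(G2) ✓
  (3,6) → (φ(3),φ(6)) = (0,6) ∈ E(G2) ✓
  (3,7) → (φ(3),φ(7)) = (0,7) ∈ E(G2) ✓
  (5,7) → (φ(5),φ(7)) = (3,7) ∈ E(G2) ✓
All 12 edges of G1 map to edges of G2, and |E(G1)| = |E(G2)| = 12, so φ is a bijection on edges as well as vertices. Hence G1 ≅ G2.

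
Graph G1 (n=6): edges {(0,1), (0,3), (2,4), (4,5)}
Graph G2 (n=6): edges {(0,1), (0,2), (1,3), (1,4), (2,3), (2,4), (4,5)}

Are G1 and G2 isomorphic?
No, not isomorphic

The graphs are NOT isomorphic.

Connected components of G1: 2 component(s) with vertex sets [[0, 1, 3], [2, 4, 5]], sizes [3, 3].
Connected components of G2: 1 component(s) with vertex sets [[0, 1, 2, 3, 4, 5]], sizes [6].
The number of connected components (and the multiset of component sizes) is an isomorphism invariant — an isomorphism maps each component of G1 bijectively onto a component of G2. Since G1 has 2 component(s) and G2 has 1, they cannot be isomorphic.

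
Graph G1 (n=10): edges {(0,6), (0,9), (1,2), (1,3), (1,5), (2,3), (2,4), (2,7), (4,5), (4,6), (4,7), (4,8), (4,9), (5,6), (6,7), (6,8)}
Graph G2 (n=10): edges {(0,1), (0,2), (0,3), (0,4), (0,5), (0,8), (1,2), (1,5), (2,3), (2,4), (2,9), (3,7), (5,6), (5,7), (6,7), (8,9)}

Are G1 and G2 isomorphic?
Yes, isomorphic

The graphs are isomorphic.
One valid mapping φ: V(G1) → V(G2): 0→9, 1→7, 2→5, 3→6, 4→0, 5→3, 6→2, 7→1, 8→4, 9→8

Verify φ preserves adjacency — for each edge of G1, its image is an edge of G2:
  (0,6) → (φ(0),φ(6)) = (2,9) ∈ E(G2) ✓
  (0,9) → (φ(0),φ(9)) = (8,9) ∈ E(G2) ✓
  (1,2) → (φ(1),φ(2)) = (5,7) ∈ E(G2) ✓
  (1,3) → (φ(1),φ(3)) = (6,7) ∈ E(G2) ✓
  (1,5) → (φ(1),φ(5)) = (3,7) ∈ E(G2) ✓
  (2,3) → (φ(2),φ(3)) = (5,6) ∈ E(G2) ✓
  (2,4) → (φ(2),φ(4)) = (0,5) ∈ E(G2) ✓
  (2,7) → (φ(2),φ(7)) = (1,5) ∈ E(G2) ✓
  (4,5) → (φ(4),φ(5)) = (0,3) ∈ E(G2) ✓
  (4,6) → (φ(4),φ(6)) = (0,2) ∈ E(G2) ✓
  (4,7) → (φ(4),φ(7)) = (0,1) ∈ E(G2) ✓
  (4,8) → (φ(4),φ(8)) = (0,4) ∈ E(G2) ✓
  (4,9) → (φ(4),φ(9)) = (0,8) ∈ E(G2) ✓
  (5,6) → (φ(5),φ(6)) = (2,3) ∈ E(G2) ✓
  (6,7) → (φ(6),φ(7)) = (1,2) ∈ E(G2) ✓
  (6,8) → (φ(6),φ(8)) = (2,4) ∈ E(G2) ✓
All 16 edges of G1 map to edges of G2, and |E(G1)| = |E(G2)| = 16, so φ is a bijection on edges as well as vertices. Hence G1 ≅ G2.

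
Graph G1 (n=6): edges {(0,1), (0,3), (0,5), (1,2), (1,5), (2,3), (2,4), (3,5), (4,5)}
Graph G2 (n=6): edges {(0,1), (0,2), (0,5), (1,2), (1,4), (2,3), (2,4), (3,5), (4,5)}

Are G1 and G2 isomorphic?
Yes, isomorphic

The graphs are isomorphic.
One valid mapping φ: V(G1) → V(G2): 0→1, 1→0, 2→5, 3→4, 4→3, 5→2

Verify φ preserves adjacency — for each edge of G1, its image is an edge of G2:
  (0,1) → (φ(0),φ(1)) = (0,1) ∈ E(G2) ✓
  (0,3) → (φ(0),φ(3)) = (1,4) ∈ E(G2) ✓
  (0,5) → (φ(0),φ(5)) = (1,2) ∈ E(G2) ✓
  (1,2) → (φ(1),φ(2)) = (0,5) ∈ E(G2) ✓
  (1,5) → (φ(1),φ(5)) = (0,2) ∈ E(G2) ✓
  (2,3) → (φ(2),φ(3)) = (4,5) ∈ E(G2) ✓
  (2,4) → (φ(2),φ(4)) = (3,5) ∈ E(G2) ✓
  (3,5) → (φ(3),φ(5)) = (2,4) ∈ E(G2) ✓
  (4,5) → (φ(4),φ(5)) = (2,3) ∈ E(G2) ✓
All 9 edges of G1 map to edges of G2, and |E(G1)| = |E(G2)| = 9, so φ is a bijection on edges as well as vertices. Hence G1 ≅ G2.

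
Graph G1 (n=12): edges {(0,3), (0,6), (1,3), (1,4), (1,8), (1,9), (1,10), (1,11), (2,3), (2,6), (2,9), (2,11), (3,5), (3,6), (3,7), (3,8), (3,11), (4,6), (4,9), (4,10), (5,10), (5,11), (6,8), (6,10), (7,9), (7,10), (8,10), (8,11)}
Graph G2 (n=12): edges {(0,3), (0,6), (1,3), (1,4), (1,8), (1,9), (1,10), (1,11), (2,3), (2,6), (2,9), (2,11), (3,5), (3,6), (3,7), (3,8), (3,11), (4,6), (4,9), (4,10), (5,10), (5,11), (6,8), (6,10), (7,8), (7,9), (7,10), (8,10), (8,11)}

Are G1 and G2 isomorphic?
No, not isomorphic

The graphs are NOT isomorphic.

Counting edges: G1 has 28 edge(s); G2 has 29 edge(s).
Edge count is an isomorphism invariant (a bijection on vertices induces a bijection on edges), so differing edge counts rule out isomorphism.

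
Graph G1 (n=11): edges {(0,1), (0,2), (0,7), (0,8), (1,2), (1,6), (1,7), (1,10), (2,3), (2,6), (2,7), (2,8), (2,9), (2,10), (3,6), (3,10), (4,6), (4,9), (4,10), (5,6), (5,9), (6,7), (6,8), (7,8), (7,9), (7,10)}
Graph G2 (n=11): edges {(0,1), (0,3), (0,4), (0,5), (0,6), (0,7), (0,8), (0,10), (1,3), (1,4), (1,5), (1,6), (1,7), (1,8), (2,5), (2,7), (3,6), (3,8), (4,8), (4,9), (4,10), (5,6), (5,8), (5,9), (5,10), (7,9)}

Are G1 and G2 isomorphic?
Yes, isomorphic

The graphs are isomorphic.
One valid mapping φ: V(G1) → V(G2): 0→3, 1→8, 2→0, 3→10, 4→9, 5→2, 6→5, 7→1, 8→6, 9→7, 10→4

Verify φ preserves adjacency — for each edge of G1, its image is an edge of G2:
  (0,1) → (φ(0),φ(1)) = (3,8) ∈ E(G2) ✓
  (0,2) → (φ(0),φ(2)) = (0,3) ∈ E(G2) ✓
  (0,7) → (φ(0),φ(7)) = (1,3) ∈ E(G2) ✓
  (0,8) → (φ(0),φ(8)) = (3,6) ∈ E(G2) ✓
  (1,2) → (φ(1),φ(2)) = (0,8) ∈ E(G2) ✓
  (1,6) → (φ(1),φ(6)) = (5,8) ∈ E(G2) ✓
  (1,7) → (φ(1),φ(7)) = (1,8) ∈ E(G2) ✓
  (1,10) → (φ(1),φ(10)) = (4,8) ∈ E(G2) ✓
  (2,3) → (φ(2),φ(3)) = (0,10) ∈ E(G2) ✓
  (2,6) → (φ(2),φ(6)) = (0,5) ∈ E(G2) ✓
  (2,7) → (φ(2),φ(7)) = (0,1) ∈ E(G2) ✓
  (2,8) → (φ(2),φ(8)) = (0,6) ∈ E(G2) ✓
  (2,9) → (φ(2),φ(9)) = (0,7) ∈ E(G2) ✓
  (2,10) → (φ(2),φ(10)) = (0,4) ∈ E(G2) ✓
  (3,6) → (φ(3),φ(6)) = (5,10) ∈ E(G2) ✓
  (3,10) → (φ(3),φ(10)) = (4,10) ∈ E(G2) ✓
  (4,6) → (φ(4),φ(6)) = (5,9) ∈ E(G2) ✓
  (4,9) → (φ(4),φ(9)) = (7,9) ∈ E(G2) ✓
  (4,10) → (φ(4),φ(10)) = (4,9) ∈ E(G2) ✓
  (5,6) → (φ(5),φ(6)) = (2,5) ∈ E(G2) ✓
  (5,9) → (φ(5),φ(9)) = (2,7) ∈ E(G2) ✓
  (6,7) → (φ(6),φ(7)) = (1,5) ∈ E(G2) ✓
  (6,8) → (φ(6),φ(8)) = (5,6) ∈ E(G2) ✓
  (7,8) → (φ(7),φ(8)) = (1,6) ∈ E(G2) ✓
  (7,9) → (φ(7),φ(9)) = (1,7) ∈ E(G2) ✓
  (7,10) → (φ(7),φ(10)) = (1,4) ∈ E(G2) ✓
All 26 edges of G1 map to edges of G2, and |E(G1)| = |E(G2)| = 26, so φ is a bijection on edges as well as vertices. Hence G1 ≅ G2.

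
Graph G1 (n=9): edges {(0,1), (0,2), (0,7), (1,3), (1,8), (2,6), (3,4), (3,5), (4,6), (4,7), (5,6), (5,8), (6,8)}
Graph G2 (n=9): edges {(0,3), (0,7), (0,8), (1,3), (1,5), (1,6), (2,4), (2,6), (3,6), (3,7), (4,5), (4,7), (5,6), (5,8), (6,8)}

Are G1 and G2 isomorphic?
No, not isomorphic

The graphs are NOT isomorphic.

Counting triangles (3-cliques): G1 has 1, G2 has 4.
Triangle count is an isomorphism invariant, so differing triangle counts rule out isomorphism.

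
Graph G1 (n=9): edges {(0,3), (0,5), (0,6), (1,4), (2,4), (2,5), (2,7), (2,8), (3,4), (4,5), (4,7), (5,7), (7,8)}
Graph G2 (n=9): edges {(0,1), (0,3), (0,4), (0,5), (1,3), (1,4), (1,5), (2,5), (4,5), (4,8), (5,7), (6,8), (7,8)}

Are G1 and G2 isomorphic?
Yes, isomorphic

The graphs are isomorphic.
One valid mapping φ: V(G1) → V(G2): 0→8, 1→2, 2→1, 3→7, 4→5, 5→4, 6→6, 7→0, 8→3

Verify φ preserves adjacency — for each edge of G1, its image is an edge of G2:
  (0,3) → (φ(0),φ(3)) = (7,8) ∈ E(G2) ✓
  (0,5) → (φ(0),φ(5)) = (4,8) ∈ E(G2) ✓
  (0,6) → (φ(0),φ(6)) = (6,8) ∈ E(G2) ✓
  (1,4) → (φ(1),φ(4)) = (2,5) ∈ E(G2) ✓
  (2,4) → (φ(2),φ(4)) = (1,5) ∈ E(G2) ✓
  (2,5) → (φ(2),φ(5)) = (1,4) ∈ E(G2) ✓
  (2,7) → (φ(2),φ(7)) = (0,1) ∈ E(G2) ✓
  (2,8) → (φ(2),φ(8)) = (1,3) ∈ E(G2) ✓
  (3,4) → (φ(3),φ(4)) = (5,7) ∈ E(G2) ✓
  (4,5) → (φ(4),φ(5)) = (4,5) ∈ E(G2) ✓
  (4,7) → (φ(4),φ(7)) = (0,5) ∈ E(G2) ✓
  (5,7) → (φ(5),φ(7)) = (0,4) ∈ E(G2) ✓
  (7,8) → (φ(7),φ(8)) = (0,3) ∈ E(G2) ✓
All 13 edges of G1 map to edges of G2, and |E(G1)| = |E(G2)| = 13, so φ is a bijection on edges as well as vertices. Hence G1 ≅ G2.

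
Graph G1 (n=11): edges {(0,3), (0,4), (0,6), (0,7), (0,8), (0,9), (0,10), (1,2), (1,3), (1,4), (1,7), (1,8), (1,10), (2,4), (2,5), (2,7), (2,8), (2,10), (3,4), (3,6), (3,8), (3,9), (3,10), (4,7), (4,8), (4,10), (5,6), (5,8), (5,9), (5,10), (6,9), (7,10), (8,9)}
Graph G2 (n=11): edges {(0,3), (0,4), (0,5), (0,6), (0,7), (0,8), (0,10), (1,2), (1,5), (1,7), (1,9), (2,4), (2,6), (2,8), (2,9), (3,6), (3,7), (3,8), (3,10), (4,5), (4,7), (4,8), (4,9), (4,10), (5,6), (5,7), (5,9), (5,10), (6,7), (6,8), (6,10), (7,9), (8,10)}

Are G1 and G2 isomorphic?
Yes, isomorphic

The graphs are isomorphic.
One valid mapping φ: V(G1) → V(G2): 0→7, 1→10, 2→8, 3→5, 4→0, 5→2, 6→1, 7→3, 8→4, 9→9, 10→6

Verify φ preserves adjacency — for each edge of G1, its image is an edge of G2:
  (0,3) → (φ(0),φ(3)) = (5,7) ∈ E(G2) ✓
  (0,4) → (φ(0),φ(4)) = (0,7) ∈ E(G2) ✓
  (0,6) → (φ(0),φ(6)) = (1,7) ∈ E(G2) ✓
  (0,7) → (φ(0),φ(7)) = (3,7) ∈ E(G2) ✓
  (0,8) → (φ(0),φ(8)) = (4,7) ∈ E(G2) ✓
  (0,9) → (φ(0),φ(9)) = (7,9) ∈ E(G2) ✓
  (0,10) → (φ(0),φ(10)) = (6,7) ∈ E(G2) ✓
  (1,2) → (φ(1),φ(2)) = (8,10) ∈ E(G2) ✓
  (1,3) → (φ(1),φ(3)) = (5,10) ∈ E(G2) ✓
  (1,4) → (φ(1),φ(4)) = (0,10) ∈ E(G2) ✓
  (1,7) → (φ(1),φ(7)) = (3,10) ∈ E(G2) ✓
  (1,8) → (φ(1),φ(8)) = (4,10) ∈ E(G2) ✓
  (1,10) → (φ(1),φ(10)) = (6,10) ∈ E(G2) ✓
  (2,4) → (φ(2),φ(4)) = (0,8) ∈ E(G2) ✓
  (2,5) → (φ(2),φ(5)) = (2,8) ∈ E(G2) ✓
  (2,7) → (φ(2),φ(7)) = (3,8) ∈ E(G2) ✓
  (2,8) → (φ(2),φ(8)) = (4,8) ∈ E(G2) ✓
  (2,10) → (φ(2),φ(10)) = (6,8) ∈ E(G2) ✓
  (3,4) → (φ(3),φ(4)) = (0,5) ∈ E(G2) ✓
  (3,6) → (φ(3),φ(6)) = (1,5) ∈ E(G2) ✓
  (3,8) → (φ(3),φ(8)) = (4,5) ∈ E(G2) ✓
  (3,9) → (φ(3),φ(9)) = (5,9) ∈ E(G2) ✓
  (3,10) → (φ(3),φ(10)) = (5,6) ∈ E(G2) ✓
  (4,7) → (φ(4),φ(7)) = (0,3) ∈ E(G2) ✓
  (4,8) → (φ(4),φ(8)) = (0,4) ∈ E(G2) ✓
  (4,10) → (φ(4),φ(10)) = (0,6) ∈ E(G2) ✓
  (5,6) → (φ(5),φ(6)) = (1,2) ∈ E(G2) ✓
  (5,8) → (φ(5),φ(8)) = (2,4) ∈ E(G2) ✓
  (5,9) → (φ(5),φ(9)) = (2,9) ∈ E(G2) ✓
  (5,10) → (φ(5),φ(10)) = (2,6) ∈ E(G2) ✓
  (6,9) → (φ(6),φ(9)) = (1,9) ∈ E(G2) ✓
  (7,10) → (φ(7),φ(10)) = (3,6) ∈ E(G2) ✓
  (8,9) → (φ(8),φ(9)) = (4,9) ∈ E(G2) ✓
All 33 edges of G1 map to edges of G2, and |E(G1)| = |E(G2)| = 33, so φ is a bijection on edges as well as vertices. Hence G1 ≅ G2.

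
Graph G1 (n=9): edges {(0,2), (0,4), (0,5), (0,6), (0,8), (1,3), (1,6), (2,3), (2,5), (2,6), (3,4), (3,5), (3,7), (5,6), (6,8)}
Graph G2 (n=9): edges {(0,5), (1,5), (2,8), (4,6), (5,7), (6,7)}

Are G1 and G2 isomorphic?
No, not isomorphic

The graphs are NOT isomorphic.

Connected components of G1: 1 component(s) with vertex sets [[0, 1, 2, 3, 4, 5, 6, 7, 8]], sizes [9].
Connected components of G2: 3 component(s) with vertex sets [[3], [2, 8], [0, 1, 4, 5, 6, 7]], sizes [1, 2, 6].
The number of connected components (and the multiset of component sizes) is an isomorphism invariant — an isomorphism maps each component of G1 bijectively onto a component of G2. Since G1 has 1 component(s) and G2 has 3, they cannot be isomorphic.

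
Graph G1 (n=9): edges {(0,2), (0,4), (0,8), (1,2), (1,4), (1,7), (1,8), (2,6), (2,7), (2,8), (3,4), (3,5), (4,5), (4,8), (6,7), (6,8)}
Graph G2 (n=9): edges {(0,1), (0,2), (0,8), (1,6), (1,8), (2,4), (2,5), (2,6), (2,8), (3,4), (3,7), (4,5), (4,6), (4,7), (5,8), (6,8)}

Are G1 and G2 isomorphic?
Yes, isomorphic

The graphs are isomorphic.
One valid mapping φ: V(G1) → V(G2): 0→5, 1→6, 2→8, 3→7, 4→4, 5→3, 6→0, 7→1, 8→2

Verify φ preserves adjacency — for each edge of G1, its image is an edge of G2:
  (0,2) → (φ(0),φ(2)) = (5,8) ∈ E(G2) ✓
  (0,4) → (φ(0),φ(4)) = (4,5) ∈ E(G2) ✓
  (0,8) → (φ(0),φ(8)) = (2,5) ∈ E(G2) ✓
  (1,2) → (φ(1),φ(2)) = (6,8) ∈ E(G2) ✓
  (1,4) → (φ(1),φ(4)) = (4,6) ∈ E(G2) ✓
  (1,7) → (φ(1),φ(7)) = (1,6) ∈ E(G2) ✓
  (1,8) → (φ(1),φ(8)) = (2,6) ∈ E(G2) ✓
  (2,6) → (φ(2),φ(6)) = (0,8) ∈ E(G2) ✓
  (2,7) → (φ(2),φ(7)) = (1,8) ∈ E(G2) ✓
  (2,8) → (φ(2),φ(8)) = (2,8) ∈ E(G2) ✓
  (3,4) → (φ(3),φ(4)) = (4,7) ∈ E(G2) ✓
  (3,5) → (φ(3),φ(5)) = (3,7) ∈ E(G2) ✓
  (4,5) → (φ(4),φ(5)) = (3,4) ∈ E(G2) ✓
  (4,8) → (φ(4),φ(8)) = (2,4) ∈ E(G2) ✓
  (6,7) → (φ(6),φ(7)) = (0,1) ∈ E(G2) ✓
  (6,8) → (φ(6),φ(8)) = (0,2) ∈ E(G2) ✓
All 16 edges of G1 map to edges of G2, and |E(G1)| = |E(G2)| = 16, so φ is a bijection on edges as well as vertices. Hence G1 ≅ G2.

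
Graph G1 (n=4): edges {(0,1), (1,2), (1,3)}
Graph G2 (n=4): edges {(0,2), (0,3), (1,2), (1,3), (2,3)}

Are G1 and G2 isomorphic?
No, not isomorphic

The graphs are NOT isomorphic.

Counting triangles (3-cliques): G1 has 0, G2 has 2.
Triangle count is an isomorphism invariant, so differing triangle counts rule out isomorphism.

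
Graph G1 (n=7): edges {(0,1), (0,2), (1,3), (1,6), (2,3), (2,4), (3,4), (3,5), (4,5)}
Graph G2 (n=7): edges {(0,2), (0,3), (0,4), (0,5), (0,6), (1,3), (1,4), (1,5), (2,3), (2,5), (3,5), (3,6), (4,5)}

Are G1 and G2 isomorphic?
No, not isomorphic

The graphs are NOT isomorphic.

Counting triangles (3-cliques): G1 has 2, G2 has 8.
Triangle count is an isomorphism invariant, so differing triangle counts rule out isomorphism.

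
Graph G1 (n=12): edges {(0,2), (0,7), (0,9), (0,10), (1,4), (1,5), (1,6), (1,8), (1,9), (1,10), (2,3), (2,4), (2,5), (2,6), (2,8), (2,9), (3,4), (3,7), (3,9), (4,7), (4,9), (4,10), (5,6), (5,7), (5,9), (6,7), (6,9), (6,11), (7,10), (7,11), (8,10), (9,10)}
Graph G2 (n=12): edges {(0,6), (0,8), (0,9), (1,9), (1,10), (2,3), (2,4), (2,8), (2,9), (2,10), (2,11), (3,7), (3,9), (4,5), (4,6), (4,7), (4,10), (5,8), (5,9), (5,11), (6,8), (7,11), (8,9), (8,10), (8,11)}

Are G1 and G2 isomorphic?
No, not isomorphic

The graphs are NOT isomorphic.

Degrees in G1: deg(0)=4, deg(1)=6, deg(2)=7, deg(3)=4, deg(4)=6, deg(5)=5, deg(6)=6, deg(7)=7, deg(8)=3, deg(9)=8, deg(10)=6, deg(11)=2.
Sorted degree sequence of G1: [8, 7, 7, 6, 6, 6, 6, 5, 4, 4, 3, 2].
Degrees in G2: deg(0)=3, deg(1)=2, deg(2)=6, deg(3)=3, deg(4)=5, deg(5)=4, deg(6)=3, deg(7)=3, deg(8)=7, deg(9)=6, deg(10)=4, deg(11)=4.
Sorted degree sequence of G2: [7, 6, 6, 5, 4, 4, 4, 3, 3, 3, 3, 2].
The (sorted) degree sequence is an isomorphism invariant, so since G1 and G2 have different degree sequences they cannot be isomorphic.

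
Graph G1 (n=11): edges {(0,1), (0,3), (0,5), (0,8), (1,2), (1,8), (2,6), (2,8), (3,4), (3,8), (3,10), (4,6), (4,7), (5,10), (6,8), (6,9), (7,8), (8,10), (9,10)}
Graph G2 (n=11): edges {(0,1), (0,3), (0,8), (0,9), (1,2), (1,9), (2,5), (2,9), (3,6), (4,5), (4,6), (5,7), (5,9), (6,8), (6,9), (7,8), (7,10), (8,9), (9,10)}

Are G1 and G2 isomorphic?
Yes, isomorphic

The graphs are isomorphic.
One valid mapping φ: V(G1) → V(G2): 0→0, 1→1, 2→2, 3→8, 4→7, 5→3, 6→5, 7→10, 8→9, 9→4, 10→6

Verify φ preserves adjacency — for each edge of G1, its image is an edge of G2:
  (0,1) → (φ(0),φ(1)) = (0,1) ∈ E(G2) ✓
  (0,3) → (φ(0),φ(3)) = (0,8) ∈ E(G2) ✓
  (0,5) → (φ(0),φ(5)) = (0,3) ∈ E(G2) ✓
  (0,8) → (φ(0),φ(8)) = (0,9) ∈ E(G2) ✓
  (1,2) → (φ(1),φ(2)) = (1,2) ∈ E(G2) ✓
  (1,8) → (φ(1),φ(8)) = (1,9) ∈ E(G2) ✓
  (2,6) → (φ(2),φ(6)) = (2,5) ∈ E(G2) ✓
  (2,8) → (φ(2),φ(8)) = (2,9) ∈ E(G2) ✓
  (3,4) → (φ(3),φ(4)) = (7,8) ∈ E(G2) ✓
  (3,8) → (φ(3),φ(8)) = (8,9) ∈ E(G2) ✓
  (3,10) → (φ(3),φ(10)) = (6,8) ∈ E(G2) ✓
  (4,6) → (φ(4),φ(6)) = (5,7) ∈ E(G2) ✓
  (4,7) → (φ(4),φ(7)) = (7,10) ∈ E(G2) ✓
  (5,10) → (φ(5),φ(10)) = (3,6) ∈ E(G2) ✓
  (6,8) → (φ(6),φ(8)) = (5,9) ∈ E(G2) ✓
  (6,9) → (φ(6),φ(9)) = (4,5) ∈ E(G2) ✓
  (7,8) → (φ(7),φ(8)) = (9,10) ∈ E(G2) ✓
  (8,10) → (φ(8),φ(10)) = (6,9) ∈ E(G2) ✓
  (9,10) → (φ(9),φ(10)) = (4,6) ∈ E(G2) ✓
All 19 edges of G1 map to edges of G2, and |E(G1)| = |E(G2)| = 19, so φ is a bijection on edges as well as vertices. Hence G1 ≅ G2.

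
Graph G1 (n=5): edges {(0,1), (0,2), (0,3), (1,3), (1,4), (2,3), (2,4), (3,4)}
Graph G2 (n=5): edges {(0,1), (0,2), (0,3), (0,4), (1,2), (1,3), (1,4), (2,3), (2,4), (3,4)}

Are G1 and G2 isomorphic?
No, not isomorphic

The graphs are NOT isomorphic.

Counting edges: G1 has 8 edge(s); G2 has 10 edge(s).
Edge count is an isomorphism invariant (a bijection on vertices induces a bijection on edges), so differing edge counts rule out isomorphism.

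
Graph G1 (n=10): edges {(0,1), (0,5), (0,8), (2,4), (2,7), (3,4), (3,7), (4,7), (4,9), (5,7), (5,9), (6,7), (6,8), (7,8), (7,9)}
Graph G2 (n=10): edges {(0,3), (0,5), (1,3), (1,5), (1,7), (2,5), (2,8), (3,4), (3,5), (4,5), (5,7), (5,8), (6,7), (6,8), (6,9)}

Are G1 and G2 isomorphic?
Yes, isomorphic

The graphs are isomorphic.
One valid mapping φ: V(G1) → V(G2): 0→6, 1→9, 2→4, 3→0, 4→3, 5→7, 6→2, 7→5, 8→8, 9→1

Verify φ preserves adjacency — for each edge of G1, its image is an edge of G2:
  (0,1) → (φ(0),φ(1)) = (6,9) ∈ E(G2) ✓
  (0,5) → (φ(0),φ(5)) = (6,7) ∈ E(G2) ✓
  (0,8) → (φ(0),φ(8)) = (6,8) ∈ E(G2) ✓
  (2,4) → (φ(2),φ(4)) = (3,4) ∈ E(G2) ✓
  (2,7) → (φ(2),φ(7)) = (4,5) ∈ E(G2) ✓
  (3,4) → (φ(3),φ(4)) = (0,3) ∈ E(G2) ✓
  (3,7) → (φ(3),φ(7)) = (0,5) ∈ E(G2) ✓
  (4,7) → (φ(4),φ(7)) = (3,5) ∈ E(G2) ✓
  (4,9) → (φ(4),φ(9)) = (1,3) ∈ E(G2) ✓
  (5,7) → (φ(5),φ(7)) = (5,7) ∈ E(G2) ✓
  (5,9) → (φ(5),φ(9)) = (1,7) ∈ E(G2) ✓
  (6,7) → (φ(6),φ(7)) = (2,5) ∈ E(G2) ✓
  (6,8) → (φ(6),φ(8)) = (2,8) ∈ E(G2) ✓
  (7,8) → (φ(7),φ(8)) = (5,8) ∈ E(G2) ✓
  (7,9) → (φ(7),φ(9)) = (1,5) ∈ E(G2) ✓
All 15 edges of G1 map to edges of G2, and |E(G1)| = |E(G2)| = 15, so φ is a bijection on edges as well as vertices. Hence G1 ≅ G2.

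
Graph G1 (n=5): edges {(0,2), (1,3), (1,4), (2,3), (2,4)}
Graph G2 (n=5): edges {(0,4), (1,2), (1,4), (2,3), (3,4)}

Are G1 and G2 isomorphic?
Yes, isomorphic

The graphs are isomorphic.
One valid mapping φ: V(G1) → V(G2): 0→0, 1→2, 2→4, 3→3, 4→1

Verify φ preserves adjacency — for each edge of G1, its image is an edge of G2:
  (0,2) → (φ(0),φ(2)) = (0,4) ∈ E(G2) ✓
  (1,3) → (φ(1),φ(3)) = (2,3) ∈ E(G2) ✓
  (1,4) → (φ(1),φ(4)) = (1,2) ∈ E(G2) ✓
  (2,3) → (φ(2),φ(3)) = (3,4) ∈ E(G2) ✓
  (2,4) → (φ(2),φ(4)) = (1,4) ∈ E(G2) ✓
All 5 edges of G1 map to edges of G2, and |E(G1)| = |E(G2)| = 5, so φ is a bijection on edges as well as vertices. Hence G1 ≅ G2.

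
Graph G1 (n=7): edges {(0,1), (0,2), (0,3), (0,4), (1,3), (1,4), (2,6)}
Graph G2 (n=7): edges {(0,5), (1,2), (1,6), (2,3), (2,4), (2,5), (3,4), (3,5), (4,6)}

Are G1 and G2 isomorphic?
No, not isomorphic

The graphs are NOT isomorphic.

Connected components of G1: 2 component(s) with vertex sets [[5], [0, 1, 2, 3, 4, 6]], sizes [1, 6].
Connected components of G2: 1 component(s) with vertex sets [[0, 1, 2, 3, 4, 5, 6]], sizes [7].
The number of connected components (and the multiset of component sizes) is an isomorphism invariant — an isomorphism maps each component of G1 bijectively onto a component of G2. Since G1 has 2 component(s) and G2 has 1, they cannot be isomorphic.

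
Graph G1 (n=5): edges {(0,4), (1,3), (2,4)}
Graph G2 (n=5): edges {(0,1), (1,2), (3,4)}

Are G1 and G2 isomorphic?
Yes, isomorphic

The graphs are isomorphic.
One valid mapping φ: V(G1) → V(G2): 0→0, 1→3, 2→2, 3→4, 4→1

Verify φ preserves adjacency — for each edge of G1, its image is an edge of G2:
  (0,4) → (φ(0),φ(4)) = (0,1) ∈ E(G2) ✓
  (1,3) → (φ(1),φ(3)) = (3,4) ∈ E(G2) ✓
  (2,4) → (φ(2),φ(4)) = (1,2) ∈ E(G2) ✓
All 3 edges of G1 map to edges of G2, and |E(G1)| = |E(G2)| = 3, so φ is a bijection on edges as well as vertices. Hence G1 ≅ G2.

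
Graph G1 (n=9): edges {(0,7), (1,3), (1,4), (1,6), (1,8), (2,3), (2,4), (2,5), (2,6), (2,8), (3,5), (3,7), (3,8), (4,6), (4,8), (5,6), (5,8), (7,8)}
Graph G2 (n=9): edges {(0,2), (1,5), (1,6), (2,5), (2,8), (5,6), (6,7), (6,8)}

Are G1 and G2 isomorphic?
No, not isomorphic

The graphs are NOT isomorphic.

Degrees in G1: deg(0)=1, deg(1)=4, deg(2)=5, deg(3)=5, deg(4)=4, deg(5)=4, deg(6)=4, deg(7)=3, deg(8)=6.
Sorted degree sequence of G1: [6, 5, 5, 4, 4, 4, 4, 3, 1].
Degrees in G2: deg(0)=1, deg(1)=2, deg(2)=3, deg(3)=0, deg(4)=0, deg(5)=3, deg(6)=4, deg(7)=1, deg(8)=2.
Sorted degree sequence of G2: [4, 3, 3, 2, 2, 1, 1, 0, 0].
The (sorted) degree sequence is an isomorphism invariant, so since G1 and G2 have different degree sequences they cannot be isomorphic.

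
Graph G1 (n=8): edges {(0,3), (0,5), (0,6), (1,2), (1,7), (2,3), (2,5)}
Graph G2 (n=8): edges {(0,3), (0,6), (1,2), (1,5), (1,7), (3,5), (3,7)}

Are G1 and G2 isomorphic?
Yes, isomorphic

The graphs are isomorphic.
One valid mapping φ: V(G1) → V(G2): 0→1, 1→0, 2→3, 3→7, 4→4, 5→5, 6→2, 7→6

Verify φ preserves adjacency — for each edge of G1, its image is an edge of G2:
  (0,3) → (φ(0),φ(3)) = (1,7) ∈ E(G2) ✓
  (0,5) → (φ(0),φ(5)) = (1,5) ∈ E(G2) ✓
  (0,6) → (φ(0),φ(6)) = (1,2) ∈ E(G2) ✓
  (1,2) → (φ(1),φ(2)) = (0,3) ∈ E(G2) ✓
  (1,7) → (φ(1),φ(7)) = (0,6) ∈ E(G2) ✓
  (2,3) → (φ(2),φ(3)) = (3,7) ∈ E(G2) ✓
  (2,5) → (φ(2),φ(5)) = (3,5) ∈ E(G2) ✓
All 7 edges of G1 map to edges of G2, and |E(G1)| = |E(G2)| = 7, so φ is a bijection on edges as well as vertices. Hence G1 ≅ G2.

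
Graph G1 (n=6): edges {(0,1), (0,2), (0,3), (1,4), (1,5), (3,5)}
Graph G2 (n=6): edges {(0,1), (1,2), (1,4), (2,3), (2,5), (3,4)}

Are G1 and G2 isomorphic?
Yes, isomorphic

The graphs are isomorphic.
One valid mapping φ: V(G1) → V(G2): 0→2, 1→1, 2→5, 3→3, 4→0, 5→4

Verify φ preserves adjacency — for each edge of G1, its image is an edge of G2:
  (0,1) → (φ(0),φ(1)) = (1,2) ∈ E(G2) ✓
  (0,2) → (φ(0),φ(2)) = (2,5) ∈ E(G2) ✓
  (0,3) → (φ(0),φ(3)) = (2,3) ∈ E(G2) ✓
  (1,4) → (φ(1),φ(4)) = (0,1) ∈ E(G2) ✓
  (1,5) → (φ(1),φ(5)) = (1,4) ∈ E(G2) ✓
  (3,5) → (φ(3),φ(5)) = (3,4) ∈ E(G2) ✓
All 6 edges of G1 map to edges of G2, and |E(G1)| = |E(G2)| = 6, so φ is a bijection on edges as well as vertices. Hence G1 ≅ G2.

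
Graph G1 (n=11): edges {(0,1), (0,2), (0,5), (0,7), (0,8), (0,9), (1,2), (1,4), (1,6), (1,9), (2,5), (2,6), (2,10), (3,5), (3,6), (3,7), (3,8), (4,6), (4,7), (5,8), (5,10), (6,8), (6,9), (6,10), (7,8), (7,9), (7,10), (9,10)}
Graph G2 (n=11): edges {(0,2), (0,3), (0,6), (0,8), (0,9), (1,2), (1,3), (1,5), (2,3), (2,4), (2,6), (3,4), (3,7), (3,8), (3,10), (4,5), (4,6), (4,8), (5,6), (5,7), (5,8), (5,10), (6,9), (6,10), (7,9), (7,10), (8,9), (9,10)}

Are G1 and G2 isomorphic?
Yes, isomorphic

The graphs are isomorphic.
One valid mapping φ: V(G1) → V(G2): 0→6, 1→2, 2→0, 3→7, 4→1, 5→9, 6→3, 7→5, 8→10, 9→4, 10→8

Verify φ preserves adjacency — for each edge of G1, its image is an edge of G2:
  (0,1) → (φ(0),φ(1)) = (2,6) ∈ E(G2) ✓
  (0,2) → (φ(0),φ(2)) = (0,6) ∈ E(G2) ✓
  (0,5) → (φ(0),φ(5)) = (6,9) ∈ E(G2) ✓
  (0,7) → (φ(0),φ(7)) = (5,6) ∈ E(G2) ✓
  (0,8) → (φ(0),φ(8)) = (6,10) ∈ E(G2) ✓
  (0,9) → (φ(0),φ(9)) = (4,6) ∈ E(G2) ✓
  (1,2) → (φ(1),φ(2)) = (0,2) ∈ E(G2) ✓
  (1,4) → (φ(1),φ(4)) = (1,2) ∈ E(G2) ✓
  (1,6) → (φ(1),φ(6)) = (2,3) ∈ E(G2) ✓
  (1,9) → (φ(1),φ(9)) = (2,4) ∈ E(G2) ✓
  (2,5) → (φ(2),φ(5)) = (0,9) ∈ E(G2) ✓
  (2,6) → (φ(2),φ(6)) = (0,3) ∈ E(G2) ✓
  (2,10) → (φ(2),φ(10)) = (0,8) ∈ E(G2) ✓
  (3,5) → (φ(3),φ(5)) = (7,9) ∈ E(G2) ✓
  (3,6) → (φ(3),φ(6)) = (3,7) ∈ E(G2) ✓
  (3,7) → (φ(3),φ(7)) = (5,7) ∈ E(G2) ✓
  (3,8) → (φ(3),φ(8)) = (7,10) ∈ E(G2) ✓
  (4,6) → (φ(4),φ(6)) = (1,3) ∈ E(G2) ✓
  (4,7) → (φ(4),φ(7)) = (1,5) ∈ E(G2) ✓
  (5,8) → (φ(5),φ(8)) = (9,10) ∈ E(G2) ✓
  (5,10) → (φ(5),φ(10)) = (8,9) ∈ E(G2) ✓
  (6,8) → (φ(6),φ(8)) = (3,10) ∈ E(G2) ✓
  (6,9) → (φ(6),φ(9)) = (3,4) ∈ E(G2) ✓
  (6,10) → (φ(6),φ(10)) = (3,8) ∈ E(G2) ✓
  (7,8) → (φ(7),φ(8)) = (5,10) ∈ E(G2) ✓
  (7,9) → (φ(7),φ(9)) = (4,5) ∈ E(G2) ✓
  (7,10) → (φ(7),φ(10)) = (5,8) ∈ E(G2) ✓
  (9,10) → (φ(9),φ(10)) = (4,8) ∈ E(G2) ✓
All 28 edges of G1 map to edges of G2, and |E(G1)| = |E(G2)| = 28, so φ is a bijection on edges as well as vertices. Hence G1 ≅ G2.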